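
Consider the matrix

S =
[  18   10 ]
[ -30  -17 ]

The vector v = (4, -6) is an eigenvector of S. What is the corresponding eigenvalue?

Compute Sv: S·(4, -6) = (12, -18).
Since Sv = λv, compare component 1: 12 = λ·4, so λ = 3.

3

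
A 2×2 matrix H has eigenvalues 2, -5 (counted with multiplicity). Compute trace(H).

-3

trace(H) is the sum of the eigenvalues: (2) + (-5) = -3.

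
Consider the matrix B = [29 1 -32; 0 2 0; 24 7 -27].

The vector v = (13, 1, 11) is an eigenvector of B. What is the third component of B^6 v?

First find the eigenvalue: Bv = (26, 2, 22) = 2·(13, 1, 11), so λ = 2.
Then B^6 v = λ^6·v = 2^6·(13, 1, 11) = 64·(13, 1, 11) = (832, 64, 704).

704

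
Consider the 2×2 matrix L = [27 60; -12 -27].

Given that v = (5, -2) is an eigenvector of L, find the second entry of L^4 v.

-162

First find the eigenvalue: Lv = (15, -6) = 3·(5, -2), so λ = 3.
Then L^4 v = λ^4·v = 3^4·(5, -2) = 81·(5, -2) = (405, -162).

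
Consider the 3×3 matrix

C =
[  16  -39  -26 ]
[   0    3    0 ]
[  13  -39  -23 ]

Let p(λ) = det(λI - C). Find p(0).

90

p(0) = det(0·I − C) = det(−C) = (−1)^3·det(C).
det(C) = -90, so p(0) = 90.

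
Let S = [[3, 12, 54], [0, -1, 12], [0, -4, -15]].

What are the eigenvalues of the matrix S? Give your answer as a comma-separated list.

-9, -7, 3

The characteristic polynomial is p(μ) = det(μI - S).
Cofactor expansion gives p(μ) = μ^3 + 13μ^2 + 15μ - 189.
Try μ = 3: p(3) = 0, so 3 is a root.
Dividing by (μ - 3) leaves μ^2 + 16μ + 63.
The quadratic factors as (μ + 9)·(μ + 7).
Eigenvalues: -9, -7, 3.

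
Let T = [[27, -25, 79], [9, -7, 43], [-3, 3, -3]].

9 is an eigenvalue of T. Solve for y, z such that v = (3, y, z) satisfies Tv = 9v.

We need (T - 9I)v = 0.
T - 9I = [[18, -25, 79], [9, -16, 43], [-3, 3, -12]].
Row 1: (18)·3 + (-25)·y + (79)·z = 0
Row 2: (9)·3 + (-16)·y + (43)·z = 0
Row 3: (-3)·3 + (3)·y + (-12)·z = 0
Solving gives y = -1, z = -1.
Check: T·(3, -1, -1) = (27, -9, -9) = 9·(3, -1, -1).

-1, -1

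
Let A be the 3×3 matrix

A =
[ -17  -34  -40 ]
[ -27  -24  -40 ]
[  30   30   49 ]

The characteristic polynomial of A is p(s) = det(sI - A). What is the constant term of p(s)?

990

p(s) = s^3 - 8s^2 - 119s + 990.
The constant term is 990.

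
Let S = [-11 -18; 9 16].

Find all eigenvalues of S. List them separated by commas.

-2, 7

det(S - λI) = (-11 - λ)(16 - λ) - (-18)·(9) = λ^2 - 5λ - 14.
This factors as (λ + 2)·(λ - 7) = 0.
Eigenvalues: -2, 7.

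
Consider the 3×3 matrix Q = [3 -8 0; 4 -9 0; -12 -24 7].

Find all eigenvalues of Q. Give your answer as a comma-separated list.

-5, -1, 7

The characteristic polynomial is p(λ) = det(λI - Q).
Expanding the 3×3 determinant: p(λ) = λ^3 - λ^2 - 37λ - 35.
Try λ = -1: p(-1) = 0, so -1 is a root.
Factor out (λ + 1): p(λ) = (λ + 1)·(λ^2 - 2λ - 35).
The quadratic factors as (λ + 5)·(λ - 7).
Eigenvalues: -5, -1, 7.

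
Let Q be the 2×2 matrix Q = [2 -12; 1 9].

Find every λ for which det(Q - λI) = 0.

det(Q - sI) = (2 - s)(9 - s) - (-12)·(1) = s^2 - 11s + 30.
This factors as (s - 5)·(s - 6) = 0.
Eigenvalues: 5, 6.

5, 6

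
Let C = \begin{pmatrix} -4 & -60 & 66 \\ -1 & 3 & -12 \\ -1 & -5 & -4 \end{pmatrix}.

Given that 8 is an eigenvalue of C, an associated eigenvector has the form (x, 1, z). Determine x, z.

We need (C - 8I)v = 0.
C - 8I = [[-12, -60, 66], [-1, -5, -12], [-1, -5, -12]].
Row 1: (-12)·x + (-60)·1 + (66)·z = 0
Row 2: (-1)·x + (-5)·1 + (-12)·z = 0
Row 3: (-1)·x + (-5)·1 + (-12)·z = 0
Solving gives x = -5, z = 0.
Check: C·(-5, 1, 0) = (-40, 8, 0) = 8·(-5, 1, 0).

-5, 0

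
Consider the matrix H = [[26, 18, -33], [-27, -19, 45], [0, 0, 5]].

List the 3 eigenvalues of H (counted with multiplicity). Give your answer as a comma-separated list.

Set up det(μI - H) = 0.
Expanding the 3×3 determinant: p(μ) = μ^3 - 12μ^2 + 27μ + 40.
Since p(5) = 0, μ = 5 is a root.
Dividing by (μ - 5) leaves μ^2 - 7μ - 8.
The quadratic factors as (μ + 1)·(μ - 8).
Eigenvalues: -1, 5, 8.

-1, 5, 8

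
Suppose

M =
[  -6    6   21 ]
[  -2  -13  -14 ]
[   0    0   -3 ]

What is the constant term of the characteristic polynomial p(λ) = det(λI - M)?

p(0) = det(0·I − M) = det(−M) = (−1)^3·det(M).
det(M) = -270, so p(0) = 270.

270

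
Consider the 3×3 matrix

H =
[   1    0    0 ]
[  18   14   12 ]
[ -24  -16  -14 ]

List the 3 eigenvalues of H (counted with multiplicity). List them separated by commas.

-2, 1, 2

Compute the characteristic polynomial p(lambda) = det(lambda·I - H).
Expanding the 3×3 determinant: p(lambda) = lambda^3 - lambda^2 - 4·lambda + 4.
Try lambda = -2: p(-2) = 0, so -2 is a root.
Dividing by (lambda + 2) leaves lambda^2 - 3·lambda + 2.
The quadratic factors as (lambda - 1)·(lambda - 2).
Eigenvalues: -2, 1, 2.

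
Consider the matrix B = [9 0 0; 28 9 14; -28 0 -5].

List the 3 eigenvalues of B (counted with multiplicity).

Set up det(sI - B) = 0.
Expanding the 3×3 determinant: p(s) = s^3 - 13s^2 - 9s + 405.
Since p(9) = 0, s = 9 is a root.
Dividing by (s - 9) leaves s^2 - 4s - 45.
The quadratic factors as (s + 5)·(s - 9).
Eigenvalues: -5, 9, 9.

-5, 9, 9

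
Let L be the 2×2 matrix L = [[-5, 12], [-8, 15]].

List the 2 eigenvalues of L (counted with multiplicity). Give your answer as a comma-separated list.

det(L - rI) = (-5 - r)(15 - r) - (12)·(-8) = r^2 - 10r + 21.
This factors as (r - 3)·(r - 7) = 0.
Eigenvalues: 3, 7.

3, 7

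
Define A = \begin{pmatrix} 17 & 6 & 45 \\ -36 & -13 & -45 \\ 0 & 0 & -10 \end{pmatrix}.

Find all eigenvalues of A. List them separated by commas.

-10, -1, 5

The characteristic polynomial is p(λ) = det(λI - A).
Cofactor expansion gives p(λ) = λ^3 + 6λ^2 - 45λ - 50.
Rational-root test: λ = 5 gives p(5) = 0.
Dividing by (λ - 5) leaves λ^2 + 11λ + 10.
The quadratic factors as (λ + 10)·(λ + 1).
Eigenvalues: -10, -1, 5.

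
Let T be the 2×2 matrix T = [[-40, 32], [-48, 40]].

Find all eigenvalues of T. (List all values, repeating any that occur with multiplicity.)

-8, 8

det(T - tI) = (-40 - t)(40 - t) - (32)·(-48) = t^2 - 64.
This factors as (t + 8)·(t - 8) = 0.
Eigenvalues: -8, 8.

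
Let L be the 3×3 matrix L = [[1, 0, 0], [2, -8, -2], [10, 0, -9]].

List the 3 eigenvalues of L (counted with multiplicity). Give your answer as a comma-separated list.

Set up det(tI - L) = 0.
Expanding along the first row, p(t) = t^3 + 16t^2 + 55t - 72.
Try t = -8: p(-8) = 0, so -8 is a root.
Factor out (t + 8): p(t) = (t + 8)·(t^2 + 8t - 9).
The quadratic factors as (t + 9)·(t - 1).
Eigenvalues: -9, -8, 1.

-9, -8, 1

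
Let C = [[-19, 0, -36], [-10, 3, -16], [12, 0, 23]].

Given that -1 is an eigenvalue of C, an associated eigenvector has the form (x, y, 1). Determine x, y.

We need (C + 1I)v = 0.
C + 1I = [[-18, 0, -36], [-10, 4, -16], [12, 0, 24]].
Row 1: (-18)·x + (0)·y + (-36)·1 = 0
Row 2: (-10)·x + (4)·y + (-16)·1 = 0
Row 3: (12)·x + (0)·y + (24)·1 = 0
Solving gives x = -2, y = -1.
Check: C·(-2, -1, 1) = (2, 1, -1) = -1·(-2, -1, 1).

-2, -1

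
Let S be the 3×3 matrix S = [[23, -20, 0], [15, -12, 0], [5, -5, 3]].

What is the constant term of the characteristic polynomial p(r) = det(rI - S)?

p(0) = det(0·I − S) = det(−S) = (−1)^3·det(S).
det(S) = 72, so p(0) = -72.

-72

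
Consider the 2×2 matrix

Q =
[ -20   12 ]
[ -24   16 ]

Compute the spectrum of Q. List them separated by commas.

-8, 4

det(Q - tI) = (-20 - t)(16 - t) - (12)·(-24) = t^2 + 4t - 32.
This factors as (t + 8)·(t - 4) = 0.
Eigenvalues: -8, 4.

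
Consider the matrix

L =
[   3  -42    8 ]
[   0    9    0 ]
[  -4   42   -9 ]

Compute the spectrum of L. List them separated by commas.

Set up det(tI - L) = 0.
Expanding along the first row, p(t) = t^3 - 3t^2 - 49t - 45.
Since p(-5) = 0, t = -5 is a root.
Dividing by (t + 5) leaves t^2 - 8t - 9.
The quadratic factors as (t + 1)·(t - 9).
Eigenvalues: -5, -1, 9.

-5, -1, 9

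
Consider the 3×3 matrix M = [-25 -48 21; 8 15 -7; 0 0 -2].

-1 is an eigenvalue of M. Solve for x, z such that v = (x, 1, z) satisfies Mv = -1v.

-2, 0

We need (M + 1I)v = 0.
M + 1I = [[-24, -48, 21], [8, 16, -7], [0, 0, -1]].
Row 1: (-24)·x + (-48)·1 + (21)·z = 0
Row 2: (8)·x + (16)·1 + (-7)·z = 0
Row 3: (0)·x + (0)·1 + (-1)·z = 0
Solving gives x = -2, z = 0.
Check: M·(-2, 1, 0) = (2, -1, 0) = -1·(-2, 1, 0).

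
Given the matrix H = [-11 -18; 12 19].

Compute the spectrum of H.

1, 7

det(H - μI) = (-11 - μ)(19 - μ) - (-18)·(12) = μ^2 - 8μ + 7.
This factors as (μ - 1)·(μ - 7) = 0.
Eigenvalues: 1, 7.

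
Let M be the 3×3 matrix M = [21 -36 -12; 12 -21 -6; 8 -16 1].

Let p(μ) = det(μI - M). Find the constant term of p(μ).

9

p(μ) = μ^3 - μ^2 - 9μ + 9.
The constant term is 9.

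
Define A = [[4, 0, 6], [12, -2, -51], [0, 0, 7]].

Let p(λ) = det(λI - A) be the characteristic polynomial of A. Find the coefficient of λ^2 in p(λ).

The coefficient of λ^2 of det(λI - A) is −trace(A).
trace(A) = (4) + (-2) + (7) = 9, so the coefficient is -9.

-9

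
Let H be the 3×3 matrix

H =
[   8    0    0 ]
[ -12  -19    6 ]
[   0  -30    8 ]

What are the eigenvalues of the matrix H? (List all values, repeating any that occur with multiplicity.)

-7, -4, 8

Set up det(tI - H) = 0.
Cofactor expansion gives p(t) = t^3 + 3t^2 - 60t - 224.
Since p(-7) = 0, t = -7 is a root.
Factor out (t + 7): p(t) = (t + 7)·(t^2 - 4t - 32).
The quadratic factors as (t + 4)·(t - 8).
Eigenvalues: -7, -4, 8.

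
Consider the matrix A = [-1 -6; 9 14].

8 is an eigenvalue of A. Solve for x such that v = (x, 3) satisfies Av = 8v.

-2

We need (A - 8I)v = 0.
A - 8I = [[-9, -6], [9, 6]].
Row 1: (-9)·x + (-6)·3 = 0
Row 2: (9)·x + (6)·3 = 0
Solving gives x = -2.
Check: A·(-2, 3) = (-16, 24) = 8·(-2, 3).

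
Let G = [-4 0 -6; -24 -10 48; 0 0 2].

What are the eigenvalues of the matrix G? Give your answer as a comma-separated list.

The characteristic polynomial is p(s) = det(sI - G).
Expanding the 3×3 determinant: p(s) = s^3 + 12s^2 + 12s - 80.
Since p(2) = 0, s = 2 is a root.
Factor out (s - 2): p(s) = (s - 2)·(s^2 + 14s + 40).
The quadratic factors as (s + 10)·(s + 4).
Eigenvalues: -10, -4, 2.

-10, -4, 2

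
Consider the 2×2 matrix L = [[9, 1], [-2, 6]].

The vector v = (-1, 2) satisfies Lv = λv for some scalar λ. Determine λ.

7

Compute Lv: L·(-1, 2) = (-7, 14).
Since Lv = λv, compare component 1: -7 = λ·-1, so λ = 7.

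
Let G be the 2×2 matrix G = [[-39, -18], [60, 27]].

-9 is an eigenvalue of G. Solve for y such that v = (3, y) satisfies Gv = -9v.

-5

We need (G + 9I)v = 0.
G + 9I = [[-30, -18], [60, 36]].
Row 1: (-30)·3 + (-18)·y = 0
Row 2: (60)·3 + (36)·y = 0
Solving gives y = -5.
Check: G·(3, -5) = (-27, 45) = -9·(3, -5).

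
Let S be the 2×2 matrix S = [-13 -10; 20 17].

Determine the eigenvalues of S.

det(S - μI) = (-13 - μ)(17 - μ) - (-10)·(20) = μ^2 - 4μ - 21.
This factors as (μ + 3)·(μ - 7) = 0.
Eigenvalues: -3, 7.

-3, 7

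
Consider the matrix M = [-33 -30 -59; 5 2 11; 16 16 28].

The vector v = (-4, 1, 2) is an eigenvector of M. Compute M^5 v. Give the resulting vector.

First find the eigenvalue: Mv = (-16, 4, 8) = 4·(-4, 1, 2), so λ = 4.
Then M^5 v = λ^5·v = 4^5·(-4, 1, 2) = 1024·(-4, 1, 2) = (-4096, 1024, 2048).

(-4096, 1024, 2048)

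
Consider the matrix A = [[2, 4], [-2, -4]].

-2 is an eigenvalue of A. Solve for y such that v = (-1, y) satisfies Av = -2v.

We need (A + 2I)v = 0.
A + 2I = [[4, 4], [-2, -2]].
Row 1: (4)·-1 + (4)·y = 0
Row 2: (-2)·-1 + (-2)·y = 0
Solving gives y = 1.
Check: A·(-1, 1) = (2, -2) = -2·(-1, 1).

1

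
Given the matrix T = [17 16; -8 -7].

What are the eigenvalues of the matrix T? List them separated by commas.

1, 9

det(T - rI) = (17 - r)(-7 - r) - (16)·(-8) = r^2 - 10r + 9.
This factors as (r - 1)·(r - 9) = 0.
Eigenvalues: 1, 9.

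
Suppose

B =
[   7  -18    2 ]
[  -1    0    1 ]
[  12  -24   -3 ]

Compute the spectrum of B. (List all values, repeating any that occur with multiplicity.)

Set up det(lambda·I - B) = 0.
Expanding the 3×3 determinant: p(lambda) = lambda^3 - 4·lambda^2 - 39·lambda - 54.
Rational-root test: lambda = -3 gives p(-3) = 0.
Dividing by (lambda + 3) leaves lambda^2 - 7·lambda - 18.
The quadratic factors as (lambda + 2)·(lambda - 9).
Eigenvalues: -3, -2, 9.

-3, -2, 9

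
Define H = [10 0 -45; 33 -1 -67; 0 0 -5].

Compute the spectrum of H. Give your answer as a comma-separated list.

Set up det(sI - H) = 0.
Expanding along the first row, p(s) = s^3 - 4s^2 - 55s - 50.
Rational-root test: s = 10 gives p(10) = 0.
Factor out (s - 10): p(s) = (s - 10)·(s^2 + 6s + 5).
The quadratic factors as (s + 5)·(s + 1).
Eigenvalues: -5, -1, 10.

-5, -1, 10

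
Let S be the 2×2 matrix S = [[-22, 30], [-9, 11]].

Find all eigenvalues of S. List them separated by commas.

det(S - rI) = (-22 - r)(11 - r) - (30)·(-9) = r^2 + 11r + 28.
This factors as (r + 7)·(r + 4) = 0.
Eigenvalues: -7, -4.

-7, -4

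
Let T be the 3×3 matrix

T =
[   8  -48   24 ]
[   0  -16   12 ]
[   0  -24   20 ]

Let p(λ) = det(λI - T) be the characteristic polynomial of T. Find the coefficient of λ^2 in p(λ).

-12

The coefficient of λ^2 of det(λI - T) is −trace(T).
trace(T) = (8) + (-16) + (20) = 12, so the coefficient is -12.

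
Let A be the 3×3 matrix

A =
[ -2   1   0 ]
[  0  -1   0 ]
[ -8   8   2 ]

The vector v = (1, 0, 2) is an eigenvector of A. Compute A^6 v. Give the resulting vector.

First find the eigenvalue: Av = (-2, 0, -4) = -2·(1, 0, 2), so λ = -2.
Then A^6 v = λ^6·v = (-2)^6·(1, 0, 2) = 64·(1, 0, 2) = (64, 0, 128).

(64, 0, 128)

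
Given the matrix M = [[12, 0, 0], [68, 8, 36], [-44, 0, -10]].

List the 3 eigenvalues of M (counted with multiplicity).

Compute the characteristic polynomial p(t) = det(tI - M).
Expanding the 3×3 determinant: p(t) = t^3 - 10t^2 - 104t + 960.
Since p(-10) = 0, t = -10 is a root.
Dividing by (t + 10) leaves t^2 - 20t + 96.
The quadratic factors as (t - 8)·(t - 12).
Eigenvalues: -10, 8, 12.

-10, 8, 12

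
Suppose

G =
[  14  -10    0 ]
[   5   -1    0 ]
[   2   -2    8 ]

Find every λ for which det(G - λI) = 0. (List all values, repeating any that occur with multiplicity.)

Set up det(λI - G) = 0.
Expanding the 3×3 determinant: p(λ) = λ^3 - 21λ^2 + 140λ - 288.
Since p(8) = 0, λ = 8 is a root.
Dividing by (λ - 8) leaves λ^2 - 13λ + 36.
The quadratic factors as (λ - 4)·(λ - 9).
Eigenvalues: 4, 8, 9.

4, 8, 9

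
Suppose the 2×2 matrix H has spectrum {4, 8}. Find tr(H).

12

trace(H) is the sum of the eigenvalues: (4) + (8) = 12.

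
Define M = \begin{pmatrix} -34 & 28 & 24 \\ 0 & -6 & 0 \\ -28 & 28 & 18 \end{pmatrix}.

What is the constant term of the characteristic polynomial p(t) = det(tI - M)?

360

p(0) = det(0·I − M) = det(−M) = (−1)^3·det(M).
det(M) = -360, so p(0) = 360.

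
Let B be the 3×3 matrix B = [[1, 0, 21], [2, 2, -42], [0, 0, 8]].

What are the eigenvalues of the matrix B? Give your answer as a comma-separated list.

1, 2, 8

Compute the characteristic polynomial p(t) = det(tI - B).
Expanding along the first row, p(t) = t^3 - 11t^2 + 26t - 16.
Since p(1) = 0, t = 1 is a root.
Dividing by (t - 1) leaves t^2 - 10t + 16.
The quadratic factors as (t - 2)·(t - 8).
Eigenvalues: 1, 2, 8.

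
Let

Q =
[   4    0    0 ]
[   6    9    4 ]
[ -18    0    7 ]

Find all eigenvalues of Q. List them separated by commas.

4, 7, 9

The characteristic polynomial is p(r) = det(rI - Q).
Expanding the 3×3 determinant: p(r) = r^3 - 20r^2 + 127r - 252.
Since p(4) = 0, r = 4 is a root.
Dividing by (r - 4) leaves r^2 - 16r + 63.
The quadratic factors as (r - 7)·(r - 9).
Eigenvalues: 4, 7, 9.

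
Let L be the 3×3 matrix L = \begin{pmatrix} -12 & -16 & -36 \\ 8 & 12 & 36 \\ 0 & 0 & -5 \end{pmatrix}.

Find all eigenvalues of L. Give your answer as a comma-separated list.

Compute the characteristic polynomial p(μ) = det(μI - L).
Expanding along the first row, p(μ) = μ^3 + 5μ^2 - 16μ - 80.
Try μ = -4: p(-4) = 0, so -4 is a root.
Dividing by (μ + 4) leaves μ^2 + μ - 20.
The quadratic factors as (μ + 5)·(μ - 4).
Eigenvalues: -5, -4, 4.

-5, -4, 4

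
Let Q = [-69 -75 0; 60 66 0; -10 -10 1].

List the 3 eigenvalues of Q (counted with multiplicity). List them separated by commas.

-9, 1, 6

Set up det(lambda·I - Q) = 0.
Cofactor expansion gives p(lambda) = lambda^3 + 2·lambda^2 - 57·lambda + 54.
Since p(1) = 0, lambda = 1 is a root.
Factor out (lambda - 1): p(lambda) = (lambda - 1)·(lambda^2 + 3·lambda - 54).
The quadratic factors as (lambda + 9)·(lambda - 6).
Eigenvalues: -9, 1, 6.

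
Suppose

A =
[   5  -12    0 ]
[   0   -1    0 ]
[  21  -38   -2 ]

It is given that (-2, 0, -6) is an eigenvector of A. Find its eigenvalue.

Compute Av: A·(-2, 0, -6) = (-10, 0, -30).
Since Av = λv, compare component 1: -10 = λ·-2, so λ = 5.

5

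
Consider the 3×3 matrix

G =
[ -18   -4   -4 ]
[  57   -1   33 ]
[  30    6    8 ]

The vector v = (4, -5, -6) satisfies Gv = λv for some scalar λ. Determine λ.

-7

Compute Gv: G·(4, -5, -6) = (-28, 35, 42).
Since Gv = λv, compare component 1: -28 = λ·4, so λ = -7.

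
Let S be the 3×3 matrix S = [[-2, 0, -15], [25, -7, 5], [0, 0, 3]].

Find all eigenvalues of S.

-7, -2, 3

The characteristic polynomial is p(λ) = det(λI - S).
Cofactor expansion gives p(λ) = λ^3 + 6λ^2 - 13λ - 42.
Rational-root test: λ = -2 gives p(-2) = 0.
Factor out (λ + 2): p(λ) = (λ + 2)·(λ^2 + 4λ - 21).
The quadratic factors as (λ + 7)·(λ - 3).
Eigenvalues: -7, -2, 3.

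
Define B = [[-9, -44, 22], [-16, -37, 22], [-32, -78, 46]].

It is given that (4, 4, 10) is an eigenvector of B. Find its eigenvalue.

Compute Bv: B·(4, 4, 10) = (8, 8, 20).
Since Bv = λv, compare component 1: 8 = λ·4, so λ = 2.

2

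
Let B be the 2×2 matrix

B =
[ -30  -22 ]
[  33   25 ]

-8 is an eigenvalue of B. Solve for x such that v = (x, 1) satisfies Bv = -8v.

We need (B + 8I)v = 0.
B + 8I = [[-22, -22], [33, 33]].
Row 1: (-22)·x + (-22)·1 = 0
Row 2: (33)·x + (33)·1 = 0
Solving gives x = -1.
Check: B·(-1, 1) = (8, -8) = -8·(-1, 1).

-1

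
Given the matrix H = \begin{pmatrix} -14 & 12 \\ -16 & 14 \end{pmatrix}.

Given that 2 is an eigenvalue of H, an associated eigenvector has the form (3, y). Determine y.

4

We need (H - 2I)v = 0.
H - 2I = [[-16, 12], [-16, 12]].
Row 1: (-16)·3 + (12)·y = 0
Row 2: (-16)·3 + (12)·y = 0
Solving gives y = 4.
Check: H·(3, 4) = (6, 8) = 2·(3, 4).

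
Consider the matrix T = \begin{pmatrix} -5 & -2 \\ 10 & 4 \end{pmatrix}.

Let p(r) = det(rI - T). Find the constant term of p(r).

p(r) = r^2 + r.
The constant term is 0.

0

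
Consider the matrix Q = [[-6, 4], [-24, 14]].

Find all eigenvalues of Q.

2, 6

det(Q - rI) = (-6 - r)(14 - r) - (4)·(-24) = r^2 - 8r + 12.
This factors as (r - 2)·(r - 6) = 0.
Eigenvalues: 2, 6.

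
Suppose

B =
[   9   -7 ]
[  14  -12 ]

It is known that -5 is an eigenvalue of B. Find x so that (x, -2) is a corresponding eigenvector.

-1

We need (B + 5I)v = 0.
B + 5I = [[14, -7], [14, -7]].
Row 1: (14)·x + (-7)·-2 = 0
Row 2: (14)·x + (-7)·-2 = 0
Solving gives x = -1.
Check: B·(-1, -2) = (5, 10) = -5·(-1, -2).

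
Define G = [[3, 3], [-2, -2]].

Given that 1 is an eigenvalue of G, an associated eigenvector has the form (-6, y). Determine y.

We need (G - 1I)v = 0.
G - 1I = [[2, 3], [-2, -3]].
Row 1: (2)·-6 + (3)·y = 0
Row 2: (-2)·-6 + (-3)·y = 0
Solving gives y = 4.
Check: G·(-6, 4) = (-6, 4) = 1·(-6, 4).

4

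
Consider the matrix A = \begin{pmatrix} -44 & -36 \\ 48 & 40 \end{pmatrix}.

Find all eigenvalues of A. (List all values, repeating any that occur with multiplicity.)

-8, 4

det(A - μI) = (-44 - μ)(40 - μ) - (-36)·(48) = μ^2 + 4μ - 32.
This factors as (μ + 8)·(μ - 4) = 0.
Eigenvalues: -8, 4.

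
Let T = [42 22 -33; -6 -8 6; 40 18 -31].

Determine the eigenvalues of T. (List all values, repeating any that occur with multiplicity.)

-4, -2, 9

The characteristic polynomial is p(s) = det(sI - T).
Cofactor expansion gives p(s) = s^3 - 3s^2 - 46s - 72.
Try s = -4: p(-4) = 0, so -4 is a root.
Factor out (s + 4): p(s) = (s + 4)·(s^2 - 7s - 18).
The quadratic factors as (s + 2)·(s - 9).
Eigenvalues: -4, -2, 9.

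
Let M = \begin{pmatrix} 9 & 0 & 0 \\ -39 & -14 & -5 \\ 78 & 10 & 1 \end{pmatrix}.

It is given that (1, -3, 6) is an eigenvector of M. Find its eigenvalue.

9

Compute Mv: M·(1, -3, 6) = (9, -27, 54).
Since Mv = λv, compare component 1: 9 = λ·1, so λ = 9.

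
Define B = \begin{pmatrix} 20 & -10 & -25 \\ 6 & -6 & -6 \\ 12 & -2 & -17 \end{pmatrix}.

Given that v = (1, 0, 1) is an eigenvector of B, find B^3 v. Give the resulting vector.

First find the eigenvalue: Bv = (-5, 0, -5) = -5·(1, 0, 1), so λ = -5.
Then B^3 v = λ^3·v = (-5)^3·(1, 0, 1) = -125·(1, 0, 1) = (-125, 0, -125).

(-125, 0, -125)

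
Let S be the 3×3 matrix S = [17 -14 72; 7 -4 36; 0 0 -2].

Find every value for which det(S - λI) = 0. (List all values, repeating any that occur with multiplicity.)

-2, 3, 10

The characteristic polynomial is p(t) = det(tI - S).
Expanding the 3×3 determinant: p(t) = t^3 - 11t^2 + 4t + 60.
Rational-root test: t = 10 gives p(10) = 0.
Factor out (t - 10): p(t) = (t - 10)·(t^2 - t - 6).
The quadratic factors as (t + 2)·(t - 3).
Eigenvalues: -2, 3, 10.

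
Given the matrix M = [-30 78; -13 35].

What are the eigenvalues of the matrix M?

-4, 9

det(M - rI) = (-30 - r)(35 - r) - (78)·(-13) = r^2 - 5r - 36.
This factors as (r + 4)·(r - 9) = 0.
Eigenvalues: -4, 9.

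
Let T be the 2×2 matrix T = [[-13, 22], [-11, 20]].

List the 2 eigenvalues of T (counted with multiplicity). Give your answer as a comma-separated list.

-2, 9

det(T - λI) = (-13 - λ)(20 - λ) - (22)·(-11) = λ^2 - 7λ - 18.
This factors as (λ + 2)·(λ - 9) = 0.
Eigenvalues: -2, 9.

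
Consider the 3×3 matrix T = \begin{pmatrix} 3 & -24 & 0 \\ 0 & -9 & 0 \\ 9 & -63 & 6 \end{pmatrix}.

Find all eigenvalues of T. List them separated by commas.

-9, 3, 6

Set up det(λI - T) = 0.
Cofactor expansion gives p(λ) = λ^3 - 63λ + 162.
Try λ = 3: p(3) = 0, so 3 is a root.
Dividing by (λ - 3) leaves λ^2 + 3λ - 54.
The quadratic factors as (λ + 9)·(λ - 6).
Eigenvalues: -9, 3, 6.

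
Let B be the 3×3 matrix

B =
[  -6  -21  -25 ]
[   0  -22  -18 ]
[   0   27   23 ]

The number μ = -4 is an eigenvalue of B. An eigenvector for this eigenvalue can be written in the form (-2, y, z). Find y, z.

-1, 1

We need (B + 4I)v = 0.
B + 4I = [[-2, -21, -25], [0, -18, -18], [0, 27, 27]].
Row 1: (-2)·-2 + (-21)·y + (-25)·z = 0
Row 2: (0)·-2 + (-18)·y + (-18)·z = 0
Row 3: (0)·-2 + (27)·y + (27)·z = 0
Solving gives y = -1, z = 1.
Check: B·(-2, -1, 1) = (8, 4, -4) = -4·(-2, -1, 1).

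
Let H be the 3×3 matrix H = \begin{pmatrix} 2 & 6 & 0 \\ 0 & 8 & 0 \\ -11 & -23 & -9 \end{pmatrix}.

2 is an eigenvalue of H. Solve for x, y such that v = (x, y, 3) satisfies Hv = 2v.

We need (H - 2I)v = 0.
H - 2I = [[0, 6, 0], [0, 6, 0], [-11, -23, -11]].
Row 1: (0)·x + (6)·y + (0)·3 = 0
Row 2: (0)·x + (6)·y + (0)·3 = 0
Row 3: (-11)·x + (-23)·y + (-11)·3 = 0
Solving gives x = -3, y = 0.
Check: H·(-3, 0, 3) = (-6, 0, 6) = 2·(-3, 0, 3).

-3, 0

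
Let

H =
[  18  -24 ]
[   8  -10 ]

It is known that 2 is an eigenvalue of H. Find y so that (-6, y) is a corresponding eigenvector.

We need (H - 2I)v = 0.
H - 2I = [[16, -24], [8, -12]].
Row 1: (16)·-6 + (-24)·y = 0
Row 2: (8)·-6 + (-12)·y = 0
Solving gives y = -4.
Check: H·(-6, -4) = (-12, -8) = 2·(-6, -4).

-4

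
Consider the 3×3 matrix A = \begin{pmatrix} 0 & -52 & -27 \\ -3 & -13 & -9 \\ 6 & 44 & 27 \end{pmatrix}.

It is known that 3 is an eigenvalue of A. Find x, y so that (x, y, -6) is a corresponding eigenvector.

We need (A - 3I)v = 0.
A - 3I = [[-3, -52, -27], [-3, -16, -9], [6, 44, 24]].
Row 1: (-3)·x + (-52)·y + (-27)·-6 = 0
Row 2: (-3)·x + (-16)·y + (-9)·-6 = 0
Row 3: (6)·x + (44)·y + (24)·-6 = 0
Solving gives x = 2, y = 3.
Check: A·(2, 3, -6) = (6, 9, -18) = 3·(2, 3, -6).

2, 3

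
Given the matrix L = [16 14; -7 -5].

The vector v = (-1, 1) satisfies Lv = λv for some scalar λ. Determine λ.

Compute Lv: L·(-1, 1) = (-2, 2).
Since Lv = λv, compare component 1: -2 = λ·-1, so λ = 2.

2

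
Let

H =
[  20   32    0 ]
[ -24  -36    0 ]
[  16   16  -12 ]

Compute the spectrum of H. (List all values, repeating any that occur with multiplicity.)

Compute the characteristic polynomial p(μ) = det(μI - H).
Expanding along the first row, p(μ) = μ^3 + 28μ^2 + 240μ + 576.
Since p(-4) = 0, μ = -4 is a root.
Factor out (μ + 4): p(μ) = (μ + 4)·(μ^2 + 24μ + 144).
The quadratic factor is (μ + 12)^2.
Eigenvalues: -12, -12, -4.

-12, -12, -4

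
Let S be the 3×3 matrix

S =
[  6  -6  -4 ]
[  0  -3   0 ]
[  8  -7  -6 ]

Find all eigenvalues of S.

Set up det(λI - S) = 0.
Cofactor expansion gives p(λ) = λ^3 + 3λ^2 - 4λ - 12.
Since p(-2) = 0, λ = -2 is a root.
Dividing by (λ + 2) leaves λ^2 + λ - 6.
The quadratic factors as (λ + 3)·(λ - 2).
Eigenvalues: -3, -2, 2.

-3, -2, 2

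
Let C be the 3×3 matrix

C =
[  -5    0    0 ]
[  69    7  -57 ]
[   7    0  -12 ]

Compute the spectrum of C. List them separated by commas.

-12, -5, 7

Set up det(lambda·I - C) = 0.
Expanding the 3×3 determinant: p(lambda) = lambda^3 + 10·lambda^2 - 59·lambda - 420.
Try lambda = 7: p(7) = 0, so 7 is a root.
Dividing by (lambda - 7) leaves lambda^2 + 17·lambda + 60.
The quadratic factors as (lambda + 12)·(lambda + 5).
Eigenvalues: -12, -5, 7.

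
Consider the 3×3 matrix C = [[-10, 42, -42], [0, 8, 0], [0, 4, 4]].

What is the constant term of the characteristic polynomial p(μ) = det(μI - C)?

320

p(0) = det(0·I − C) = det(−C) = (−1)^3·det(C).
det(C) = -320, so p(0) = 320.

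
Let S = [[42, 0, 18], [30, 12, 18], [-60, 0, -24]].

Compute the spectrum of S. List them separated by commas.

Compute the characteristic polynomial p(lambda) = det(lambda·I - S).
Expanding the 3×3 determinant: p(lambda) = lambda^3 - 30·lambda^2 + 288·lambda - 864.
Rational-root test: lambda = 6 gives p(6) = 0.
Dividing by (lambda - 6) leaves lambda^2 - 24·lambda + 144.
The quadratic factor is (lambda - 12)^2.
Eigenvalues: 6, 12, 12.

6, 12, 12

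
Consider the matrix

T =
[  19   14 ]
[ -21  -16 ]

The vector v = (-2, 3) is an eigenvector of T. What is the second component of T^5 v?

-96

First find the eigenvalue: Tv = (4, -6) = -2·(-2, 3), so λ = -2.
Then T^5 v = λ^5·v = (-2)^5·(-2, 3) = -32·(-2, 3) = (64, -96).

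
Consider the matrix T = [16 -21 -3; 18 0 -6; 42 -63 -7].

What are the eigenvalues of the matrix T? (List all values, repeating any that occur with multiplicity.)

The characteristic polynomial is p(μ) = det(μI - T).
Expanding the 3×3 determinant: p(μ) = μ^3 - 9μ^2 + 14μ.
Try μ = 0: p(0) = 0, so 0 is a root.
Factor out μ: p(μ) = μ·(μ^2 - 9μ + 14).
The quadratic factors as (μ - 2)·(μ - 7).
Eigenvalues: 0, 2, 7.

0, 2, 7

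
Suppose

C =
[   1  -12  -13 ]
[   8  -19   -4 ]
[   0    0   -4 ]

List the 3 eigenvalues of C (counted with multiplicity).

Compute the characteristic polynomial p(s) = det(sI - C).
Expanding along the first row, p(s) = s^3 + 22s^2 + 149s + 308.
Since p(-4) = 0, s = -4 is a root.
Dividing by (s + 4) leaves s^2 + 18s + 77.
The quadratic factors as (s + 11)·(s + 7).
Eigenvalues: -11, -7, -4.

-11, -7, -4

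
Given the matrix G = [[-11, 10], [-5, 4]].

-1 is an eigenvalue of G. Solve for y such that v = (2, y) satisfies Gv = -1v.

2

We need (G + 1I)v = 0.
G + 1I = [[-10, 10], [-5, 5]].
Row 1: (-10)·2 + (10)·y = 0
Row 2: (-5)·2 + (5)·y = 0
Solving gives y = 2.
Check: G·(2, 2) = (-2, -2) = -1·(2, 2).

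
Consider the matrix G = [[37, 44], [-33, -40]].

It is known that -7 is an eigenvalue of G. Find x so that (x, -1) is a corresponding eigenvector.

1

We need (G + 7I)v = 0.
G + 7I = [[44, 44], [-33, -33]].
Row 1: (44)·x + (44)·-1 = 0
Row 2: (-33)·x + (-33)·-1 = 0
Solving gives x = 1.
Check: G·(1, -1) = (-7, 7) = -7·(1, -1).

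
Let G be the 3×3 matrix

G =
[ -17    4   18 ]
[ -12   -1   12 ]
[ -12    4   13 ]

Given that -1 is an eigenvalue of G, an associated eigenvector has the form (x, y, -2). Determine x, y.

-2, 1

We need (G + 1I)v = 0.
G + 1I = [[-16, 4, 18], [-12, 0, 12], [-12, 4, 14]].
Row 1: (-16)·x + (4)·y + (18)·-2 = 0
Row 2: (-12)·x + (0)·y + (12)·-2 = 0
Row 3: (-12)·x + (4)·y + (14)·-2 = 0
Solving gives x = -2, y = 1.
Check: G·(-2, 1, -2) = (2, -1, 2) = -1·(-2, 1, -2).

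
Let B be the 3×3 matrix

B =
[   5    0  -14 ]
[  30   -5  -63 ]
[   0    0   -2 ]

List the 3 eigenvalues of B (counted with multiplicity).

-5, -2, 5

Set up det(μI - B) = 0.
Cofactor expansion gives p(μ) = μ^3 + 2μ^2 - 25μ - 50.
Try μ = 5: p(5) = 0, so 5 is a root.
Factor out (μ - 5): p(μ) = (μ - 5)·(μ^2 + 7μ + 10).
The quadratic factors as (μ + 5)·(μ + 2).
Eigenvalues: -5, -2, 5.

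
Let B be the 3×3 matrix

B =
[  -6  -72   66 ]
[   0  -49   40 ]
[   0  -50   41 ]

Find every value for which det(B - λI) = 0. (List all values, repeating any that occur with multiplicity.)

-9, -6, 1

Set up det(μI - B) = 0.
Cofactor expansion gives p(μ) = μ^3 + 14μ^2 + 39μ - 54.
Rational-root test: μ = 1 gives p(1) = 0.
Factor out (μ - 1): p(μ) = (μ - 1)·(μ^2 + 15μ + 54).
The quadratic factors as (μ + 9)·(μ + 6).
Eigenvalues: -9, -6, 1.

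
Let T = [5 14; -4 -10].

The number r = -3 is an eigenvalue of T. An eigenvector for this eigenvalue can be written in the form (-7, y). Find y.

We need (T + 3I)v = 0.
T + 3I = [[8, 14], [-4, -7]].
Row 1: (8)·-7 + (14)·y = 0
Row 2: (-4)·-7 + (-7)·y = 0
Solving gives y = 4.
Check: T·(-7, 4) = (21, -12) = -3·(-7, 4).

4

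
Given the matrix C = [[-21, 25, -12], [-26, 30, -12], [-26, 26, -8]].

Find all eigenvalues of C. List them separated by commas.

-8, 4, 5

The characteristic polynomial is p(t) = det(tI - C).
Expanding the 3×3 determinant: p(t) = t^3 - t^2 - 52t + 160.
Since p(5) = 0, t = 5 is a root.
Dividing by (t - 5) leaves t^2 + 4t - 32.
The quadratic factors as (t + 8)·(t - 4).
Eigenvalues: -8, 4, 5.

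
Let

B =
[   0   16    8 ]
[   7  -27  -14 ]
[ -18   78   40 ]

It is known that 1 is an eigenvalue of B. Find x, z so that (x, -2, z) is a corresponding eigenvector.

0, 4

We need (B - 1I)v = 0.
B - 1I = [[-1, 16, 8], [7, -28, -14], [-18, 78, 39]].
Row 1: (-1)·x + (16)·-2 + (8)·z = 0
Row 2: (7)·x + (-28)·-2 + (-14)·z = 0
Row 3: (-18)·x + (78)·-2 + (39)·z = 0
Solving gives x = 0, z = 4.
Check: B·(0, -2, 4) = (0, -2, 4) = 1·(0, -2, 4).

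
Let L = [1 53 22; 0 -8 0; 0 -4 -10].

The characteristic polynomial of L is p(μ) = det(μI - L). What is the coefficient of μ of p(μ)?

p(μ) = μ^3 + 17μ^2 + 62μ - 80.
The coefficient of μ is 62.

62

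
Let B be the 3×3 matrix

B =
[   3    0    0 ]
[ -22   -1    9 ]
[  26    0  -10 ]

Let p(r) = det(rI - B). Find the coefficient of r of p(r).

p(r) = r^3 + 8r^2 - 23r - 30.
The coefficient of r is -23.

-23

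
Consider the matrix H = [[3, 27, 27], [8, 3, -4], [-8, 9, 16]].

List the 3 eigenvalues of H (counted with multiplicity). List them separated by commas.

Compute the characteristic polynomial p(r) = det(rI - H).
Expanding along the first row, p(r) = r^3 - 22r^2 + 141r - 252.
Rational-root test: r = 7 gives p(7) = 0.
Factor out (r - 7): p(r) = (r - 7)·(r^2 - 15r + 36).
The quadratic factors as (r - 3)·(r - 12).
Eigenvalues: 3, 7, 12.

3, 7, 12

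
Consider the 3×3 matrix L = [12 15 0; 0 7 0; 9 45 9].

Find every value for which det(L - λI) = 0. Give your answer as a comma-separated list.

7, 9, 12

The characteristic polynomial is p(λ) = det(λI - L).
Cofactor expansion gives p(λ) = λ^3 - 28λ^2 + 255λ - 756.
Since p(9) = 0, λ = 9 is a root.
Dividing by (λ - 9) leaves λ^2 - 19λ + 84.
The quadratic factors as (λ - 7)·(λ - 12).
Eigenvalues: 7, 9, 12.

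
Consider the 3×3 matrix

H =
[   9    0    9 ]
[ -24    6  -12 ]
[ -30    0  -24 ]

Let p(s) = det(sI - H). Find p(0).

-324

p(0) = det(0·I − H) = det(−H) = (−1)^3·det(H).
det(H) = 324, so p(0) = -324.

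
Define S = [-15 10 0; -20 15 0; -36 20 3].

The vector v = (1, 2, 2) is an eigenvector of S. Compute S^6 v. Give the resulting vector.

First find the eigenvalue: Sv = (5, 10, 10) = 5·(1, 2, 2), so λ = 5.
Then S^6 v = λ^6·v = 5^6·(1, 2, 2) = 15625·(1, 2, 2) = (15625, 31250, 31250).

(15625, 31250, 31250)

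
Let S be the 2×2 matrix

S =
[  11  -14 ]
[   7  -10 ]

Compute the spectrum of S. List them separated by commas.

det(S - lambda·I) = (11 - lambda)(-10 - lambda) - (-14)·(7) = lambda^2 - lambda - 12.
This factors as (lambda + 3)·(lambda - 4) = 0.
Eigenvalues: -3, 4.

-3, 4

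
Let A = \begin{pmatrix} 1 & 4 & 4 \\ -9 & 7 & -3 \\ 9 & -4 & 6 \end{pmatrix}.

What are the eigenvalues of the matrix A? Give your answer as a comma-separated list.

1, 3, 10

Set up det(lambda·I - A) = 0.
Cofactor expansion gives p(lambda) = lambda^3 - 14·lambda^2 + 43·lambda - 30.
Since p(1) = 0, lambda = 1 is a root.
Dividing by (lambda - 1) leaves lambda^2 - 13·lambda + 30.
The quadratic factors as (lambda - 3)·(lambda - 10).
Eigenvalues: 1, 3, 10.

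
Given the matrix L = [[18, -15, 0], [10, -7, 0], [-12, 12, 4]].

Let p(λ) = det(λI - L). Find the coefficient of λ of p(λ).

68

p(λ) = λ^3 - 15λ^2 + 68λ - 96.
The coefficient of λ is 68.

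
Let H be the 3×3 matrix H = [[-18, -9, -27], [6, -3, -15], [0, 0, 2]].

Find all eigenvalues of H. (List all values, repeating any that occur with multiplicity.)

-12, -9, 2

The characteristic polynomial is p(t) = det(tI - H).
Expanding the 3×3 determinant: p(t) = t^3 + 19t^2 + 66t - 216.
Rational-root test: t = 2 gives p(2) = 0.
Dividing by (t - 2) leaves t^2 + 21t + 108.
The quadratic factors as (t + 12)·(t + 9).
Eigenvalues: -12, -9, 2.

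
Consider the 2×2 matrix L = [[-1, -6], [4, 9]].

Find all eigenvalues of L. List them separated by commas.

det(L - lambda·I) = (-1 - lambda)(9 - lambda) - (-6)·(4) = lambda^2 - 8·lambda + 15.
This factors as (lambda - 3)·(lambda - 5) = 0.
Eigenvalues: 3, 5.

3, 5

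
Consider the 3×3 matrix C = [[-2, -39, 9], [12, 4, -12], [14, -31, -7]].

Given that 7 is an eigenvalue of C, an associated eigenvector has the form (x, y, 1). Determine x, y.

We need (C - 7I)v = 0.
C - 7I = [[-9, -39, 9], [12, -3, -12], [14, -31, -14]].
Row 1: (-9)·x + (-39)·y + (9)·1 = 0
Row 2: (12)·x + (-3)·y + (-12)·1 = 0
Row 3: (14)·x + (-31)·y + (-14)·1 = 0
Solving gives x = 1, y = 0.
Check: C·(1, 0, 1) = (7, 0, 7) = 7·(1, 0, 1).

1, 0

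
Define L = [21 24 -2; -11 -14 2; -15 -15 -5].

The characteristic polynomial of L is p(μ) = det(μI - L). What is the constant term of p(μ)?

p(μ) = μ^3 - 2μ^2 - 65μ - 150.
The constant term is -150.

-150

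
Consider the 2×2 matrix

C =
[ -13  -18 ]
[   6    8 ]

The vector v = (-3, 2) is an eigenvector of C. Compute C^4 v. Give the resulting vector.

(-3, 2)

First find the eigenvalue: Cv = (3, -2) = -1·(-3, 2), so λ = -1.
Then C^4 v = λ^4·v = (-1)^4·(-3, 2) = 1·(-3, 2) = (-3, 2).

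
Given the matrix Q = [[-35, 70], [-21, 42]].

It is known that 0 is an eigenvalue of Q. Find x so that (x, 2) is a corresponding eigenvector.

4

We need (Q)v = 0.
Q = [[-35, 70], [-21, 42]].
Row 1: (-35)·x + (70)·2 = 0
Row 2: (-21)·x + (42)·2 = 0
Solving gives x = 4.
Check: Q·(4, 2) = (0, 0) = 0·(4, 2).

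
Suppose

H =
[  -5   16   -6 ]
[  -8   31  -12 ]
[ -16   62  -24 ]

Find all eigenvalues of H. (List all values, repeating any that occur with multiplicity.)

-1, 0, 3

Compute the characteristic polynomial p(λ) = det(λI - H).
Cofactor expansion gives p(λ) = λ^3 - 2λ^2 - 3λ.
Try λ = -1: p(-1) = 0, so -1 is a root.
Factor out (λ + 1): p(λ) = (λ + 1)·(λ^2 - 3λ).
The quadratic factors as λ·(λ - 3).
Eigenvalues: -1, 0, 3.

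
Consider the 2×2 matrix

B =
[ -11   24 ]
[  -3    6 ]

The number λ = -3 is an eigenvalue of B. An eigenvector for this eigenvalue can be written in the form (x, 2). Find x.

We need (B + 3I)v = 0.
B + 3I = [[-8, 24], [-3, 9]].
Row 1: (-8)·x + (24)·2 = 0
Row 2: (-3)·x + (9)·2 = 0
Solving gives x = 6.
Check: B·(6, 2) = (-18, -6) = -3·(6, 2).

6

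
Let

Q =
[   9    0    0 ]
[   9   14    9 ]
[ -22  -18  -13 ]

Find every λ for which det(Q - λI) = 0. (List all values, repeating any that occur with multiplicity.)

-4, 5, 9

Compute the characteristic polynomial p(r) = det(rI - Q).
Expanding along the first row, p(r) = r^3 - 10r^2 - 11r + 180.
Rational-root test: r = 5 gives p(5) = 0.
Factor out (r - 5): p(r) = (r - 5)·(r^2 - 5r - 36).
The quadratic factors as (r + 4)·(r - 9).
Eigenvalues: -4, 5, 9.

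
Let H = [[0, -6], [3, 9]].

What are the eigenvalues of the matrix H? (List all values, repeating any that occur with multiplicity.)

det(H - λI) = (0 - λ)(9 - λ) - (-6)·(3) = λ^2 - 9λ + 18.
This factors as (λ - 3)·(λ - 6) = 0.
Eigenvalues: 3, 6.

3, 6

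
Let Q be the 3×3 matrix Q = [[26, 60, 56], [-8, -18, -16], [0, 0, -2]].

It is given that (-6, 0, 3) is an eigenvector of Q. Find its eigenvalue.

Compute Qv: Q·(-6, 0, 3) = (12, 0, -6).
Since Qv = λv, compare component 1: 12 = λ·-6, so λ = -2.

-2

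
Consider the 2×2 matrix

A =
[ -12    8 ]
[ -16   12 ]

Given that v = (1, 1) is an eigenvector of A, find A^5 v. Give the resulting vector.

(-1024, -1024)

First find the eigenvalue: Av = (-4, -4) = -4·(1, 1), so λ = -4.
Then A^5 v = λ^5·v = (-4)^5·(1, 1) = -1024·(1, 1) = (-1024, -1024).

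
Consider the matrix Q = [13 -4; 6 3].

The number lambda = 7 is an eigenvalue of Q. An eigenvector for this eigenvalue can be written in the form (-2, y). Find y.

-3

We need (Q - 7I)v = 0.
Q - 7I = [[6, -4], [6, -4]].
Row 1: (6)·-2 + (-4)·y = 0
Row 2: (6)·-2 + (-4)·y = 0
Solving gives y = -3.
Check: Q·(-2, -3) = (-14, -21) = 7·(-2, -3).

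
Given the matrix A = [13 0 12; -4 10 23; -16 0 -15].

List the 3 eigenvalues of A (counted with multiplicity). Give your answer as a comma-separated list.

Set up det(lambda·I - A) = 0.
Cofactor expansion gives p(lambda) = lambda^3 - 8·lambda^2 - 23·lambda + 30.
Try lambda = -3: p(-3) = 0, so -3 is a root.
Factor out (lambda + 3): p(lambda) = (lambda + 3)·(lambda^2 - 11·lambda + 10).
The quadratic factors as (lambda - 1)·(lambda - 10).
Eigenvalues: -3, 1, 10.

-3, 1, 10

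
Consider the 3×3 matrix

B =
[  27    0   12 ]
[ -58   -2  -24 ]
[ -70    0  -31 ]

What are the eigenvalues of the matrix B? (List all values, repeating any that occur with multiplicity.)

Compute the characteristic polynomial p(λ) = det(λI - B).
Expanding the 3×3 determinant: p(λ) = λ^3 + 6λ^2 + 11λ + 6.
Since p(-3) = 0, λ = -3 is a root.
Dividing by (λ + 3) leaves λ^2 + 3λ + 2.
The quadratic factors as (λ + 2)·(λ + 1).
Eigenvalues: -3, -2, -1.

-3, -2, -1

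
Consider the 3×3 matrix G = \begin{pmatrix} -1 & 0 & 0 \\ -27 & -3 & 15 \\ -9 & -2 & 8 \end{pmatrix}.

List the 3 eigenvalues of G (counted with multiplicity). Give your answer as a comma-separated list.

Set up det(rI - G) = 0.
Expanding the 3×3 determinant: p(r) = r^3 - 4r^2 + r + 6.
Rational-root test: r = 2 gives p(2) = 0.
Dividing by (r - 2) leaves r^2 - 2r - 3.
The quadratic factors as (r + 1)·(r - 3).
Eigenvalues: -1, 2, 3.

-1, 2, 3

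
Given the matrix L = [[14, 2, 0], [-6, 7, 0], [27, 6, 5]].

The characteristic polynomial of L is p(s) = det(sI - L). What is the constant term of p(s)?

-550

p(s) = s^3 - 26s^2 + 215s - 550.
The constant term is -550.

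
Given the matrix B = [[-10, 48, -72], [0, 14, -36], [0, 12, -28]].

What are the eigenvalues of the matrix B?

The characteristic polynomial is p(lambda) = det(lambda·I - B).
Expanding the 3×3 determinant: p(lambda) = lambda^3 + 24·lambda^2 + 180·lambda + 400.
Rational-root test: lambda = -10 gives p(-10) = 0.
Dividing by (lambda + 10) leaves lambda^2 + 14·lambda + 40.
The quadratic factors as (lambda + 10)·(lambda + 4).
Eigenvalues: -10, -10, -4.

-10, -10, -4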